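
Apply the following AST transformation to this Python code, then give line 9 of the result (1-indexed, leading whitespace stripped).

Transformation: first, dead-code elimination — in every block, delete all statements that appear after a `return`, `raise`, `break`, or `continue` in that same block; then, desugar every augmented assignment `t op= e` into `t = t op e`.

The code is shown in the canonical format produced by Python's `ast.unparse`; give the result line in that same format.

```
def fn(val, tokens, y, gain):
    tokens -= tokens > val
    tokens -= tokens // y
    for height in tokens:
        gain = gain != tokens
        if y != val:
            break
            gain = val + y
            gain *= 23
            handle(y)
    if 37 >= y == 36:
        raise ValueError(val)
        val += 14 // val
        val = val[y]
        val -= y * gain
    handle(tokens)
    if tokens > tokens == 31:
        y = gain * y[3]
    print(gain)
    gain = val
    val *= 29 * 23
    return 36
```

raise ValueError(val)

Transformed code:
def fn(val, tokens, y, gain):
    tokens = tokens - (tokens > val)
    tokens = tokens - tokens // y
    for height in tokens:
        gain = gain != tokens
        if y != val:
            break
    if 37 >= y == 36:
        raise ValueError(val)
    handle(tokens)
    if tokens > tokens == 31:
        y = gain * y[3]
    print(gain)
    gain = val
    val = val * (29 * 23)
    return 36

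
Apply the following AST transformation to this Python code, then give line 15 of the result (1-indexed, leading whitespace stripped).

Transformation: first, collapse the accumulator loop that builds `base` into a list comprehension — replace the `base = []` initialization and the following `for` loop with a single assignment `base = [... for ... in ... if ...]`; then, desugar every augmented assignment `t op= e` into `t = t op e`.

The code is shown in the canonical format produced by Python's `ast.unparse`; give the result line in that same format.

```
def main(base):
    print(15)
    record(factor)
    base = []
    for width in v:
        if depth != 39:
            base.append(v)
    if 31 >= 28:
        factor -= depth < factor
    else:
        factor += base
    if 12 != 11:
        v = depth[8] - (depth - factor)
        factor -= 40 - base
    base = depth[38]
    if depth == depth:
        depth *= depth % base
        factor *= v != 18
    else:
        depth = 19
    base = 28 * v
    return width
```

factor = factor * (v != 18)

Transformed code:
def main(base):
    print(15)
    record(factor)
    base = [v for width in v if depth != 39]
    if 31 >= 28:
        factor = factor - (depth < factor)
    else:
        factor = factor + base
    if 12 != 11:
        v = depth[8] - (depth - factor)
        factor = factor - (40 - base)
    base = depth[38]
    if depth == depth:
        depth = depth * (depth % base)
        factor = factor * (v != 18)
    else:
        depth = 19
    base = 28 * v
    return width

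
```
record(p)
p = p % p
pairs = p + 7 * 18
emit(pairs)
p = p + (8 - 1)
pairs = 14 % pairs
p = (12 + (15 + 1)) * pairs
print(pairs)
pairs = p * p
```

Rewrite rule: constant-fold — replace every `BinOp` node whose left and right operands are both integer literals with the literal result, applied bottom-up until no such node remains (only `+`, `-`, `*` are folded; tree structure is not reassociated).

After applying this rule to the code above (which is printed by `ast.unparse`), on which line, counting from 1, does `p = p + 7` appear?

Transformed code:
record(p)
p = p % p
pairs = p + 126
emit(pairs)
p = p + 7
pairs = 14 % pairs
p = 28 * pairs
print(pairs)
pairs = p * p

5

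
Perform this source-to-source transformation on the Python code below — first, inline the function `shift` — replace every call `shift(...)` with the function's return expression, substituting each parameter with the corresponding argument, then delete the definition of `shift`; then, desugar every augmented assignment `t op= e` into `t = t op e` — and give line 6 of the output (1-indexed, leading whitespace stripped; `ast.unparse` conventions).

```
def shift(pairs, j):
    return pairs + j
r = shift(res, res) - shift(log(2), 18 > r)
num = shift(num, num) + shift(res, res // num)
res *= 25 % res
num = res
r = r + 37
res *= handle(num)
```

res = res * handle(num)

Transformed code:
r = res + res - (log(2) + (18 > r))
num = num + num + (res + res // num)
res = res * (25 % res)
num = res
r = r + 37
res = res * handle(num)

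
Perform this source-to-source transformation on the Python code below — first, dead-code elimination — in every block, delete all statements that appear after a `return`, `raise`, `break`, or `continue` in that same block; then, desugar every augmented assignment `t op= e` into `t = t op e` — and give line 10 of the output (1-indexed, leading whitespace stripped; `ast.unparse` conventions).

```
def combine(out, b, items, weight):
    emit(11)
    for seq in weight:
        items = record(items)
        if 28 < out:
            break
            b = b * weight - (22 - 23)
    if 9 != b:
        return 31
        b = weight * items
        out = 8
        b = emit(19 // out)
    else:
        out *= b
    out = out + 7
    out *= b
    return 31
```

Transformed code:
def combine(out, b, items, weight):
    emit(11)
    for seq in weight:
        items = record(items)
        if 28 < out:
            break
    if 9 != b:
        return 31
    else:
        out = out * b
    out = out + 7
    out = out * b
    return 31

out = out * b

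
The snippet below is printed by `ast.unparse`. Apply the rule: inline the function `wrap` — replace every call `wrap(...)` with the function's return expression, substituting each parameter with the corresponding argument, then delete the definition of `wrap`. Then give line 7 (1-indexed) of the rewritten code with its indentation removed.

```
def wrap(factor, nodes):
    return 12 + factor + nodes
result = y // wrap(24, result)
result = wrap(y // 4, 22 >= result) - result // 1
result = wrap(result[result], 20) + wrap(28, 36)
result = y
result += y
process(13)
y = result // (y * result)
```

y = result // (y * result)

Transformed code:
result = y // (12 + 24 + result)
result = 12 + y // 4 + (22 >= result) - result // 1
result = 12 + result[result] + 20 + (12 + 28 + 36)
result = y
result += y
process(13)
y = result // (y * result)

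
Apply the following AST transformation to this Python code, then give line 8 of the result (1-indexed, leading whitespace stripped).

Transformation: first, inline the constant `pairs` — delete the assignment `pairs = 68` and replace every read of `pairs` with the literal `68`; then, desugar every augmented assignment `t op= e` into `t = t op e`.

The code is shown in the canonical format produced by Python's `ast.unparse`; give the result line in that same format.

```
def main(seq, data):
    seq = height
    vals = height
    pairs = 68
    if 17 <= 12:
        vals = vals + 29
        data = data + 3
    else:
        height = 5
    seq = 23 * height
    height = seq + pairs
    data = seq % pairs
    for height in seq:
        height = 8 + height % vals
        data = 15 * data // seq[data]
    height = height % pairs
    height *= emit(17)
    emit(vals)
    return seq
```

Transformed code:
def main(seq, data):
    seq = height
    vals = height
    if 17 <= 12:
        vals = vals + 29
        data = data + 3
    else:
        height = 5
    seq = 23 * height
    height = seq + 68
    data = seq % 68
    for height in seq:
        height = 8 + height % vals
        data = 15 * data // seq[data]
    height = height % 68
    height = height * emit(17)
    emit(vals)
    return seq

height = 5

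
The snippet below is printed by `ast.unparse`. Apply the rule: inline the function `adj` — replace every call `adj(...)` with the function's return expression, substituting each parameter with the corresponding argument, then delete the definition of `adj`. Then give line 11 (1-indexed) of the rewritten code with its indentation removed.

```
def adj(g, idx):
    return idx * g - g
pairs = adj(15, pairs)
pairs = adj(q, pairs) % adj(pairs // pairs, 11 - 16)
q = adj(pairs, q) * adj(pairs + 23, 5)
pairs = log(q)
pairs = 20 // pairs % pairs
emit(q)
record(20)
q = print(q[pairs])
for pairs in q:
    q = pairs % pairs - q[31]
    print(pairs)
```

Transformed code:
pairs = pairs * 15 - 15
pairs = (pairs * q - q) % ((11 - 16) * (pairs // pairs) - pairs // pairs)
q = (q * pairs - pairs) * (5 * (pairs + 23) - (pairs + 23))
pairs = log(q)
pairs = 20 // pairs % pairs
emit(q)
record(20)
q = print(q[pairs])
for pairs in q:
    q = pairs % pairs - q[31]
    print(pairs)

print(pairs)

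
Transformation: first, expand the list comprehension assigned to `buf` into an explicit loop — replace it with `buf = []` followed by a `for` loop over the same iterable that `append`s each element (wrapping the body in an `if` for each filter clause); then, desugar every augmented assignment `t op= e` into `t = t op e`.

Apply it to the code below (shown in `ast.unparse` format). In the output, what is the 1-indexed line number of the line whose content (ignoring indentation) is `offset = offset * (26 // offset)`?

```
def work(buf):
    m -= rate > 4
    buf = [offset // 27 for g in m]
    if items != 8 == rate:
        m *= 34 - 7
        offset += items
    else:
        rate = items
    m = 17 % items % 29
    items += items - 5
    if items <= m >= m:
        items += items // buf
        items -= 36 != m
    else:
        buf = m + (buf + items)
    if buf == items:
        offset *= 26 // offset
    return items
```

Transformed code:
def work(buf):
    m = m - (rate > 4)
    buf = []
    for g in m:
        buf.append(offset // 27)
    if items != 8 == rate:
        m = m * (34 - 7)
        offset = offset + items
    else:
        rate = items
    m = 17 % items % 29
    items = items + (items - 5)
    if items <= m >= m:
        items = items + items // buf
        items = items - (36 != m)
    else:
        buf = m + (buf + items)
    if buf == items:
        offset = offset * (26 // offset)
    return items

19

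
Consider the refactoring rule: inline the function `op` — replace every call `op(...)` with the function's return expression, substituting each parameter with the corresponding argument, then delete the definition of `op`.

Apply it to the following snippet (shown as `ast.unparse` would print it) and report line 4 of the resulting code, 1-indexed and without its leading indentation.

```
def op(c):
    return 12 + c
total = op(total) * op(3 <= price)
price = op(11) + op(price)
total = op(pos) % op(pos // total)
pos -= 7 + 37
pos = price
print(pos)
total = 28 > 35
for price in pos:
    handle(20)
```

Transformed code:
total = (12 + total) * (12 + (3 <= price))
price = 12 + 11 + (12 + price)
total = (12 + pos) % (12 + pos // total)
pos -= 7 + 37
pos = price
print(pos)
total = 28 > 35
for price in pos:
    handle(20)

pos -= 7 + 37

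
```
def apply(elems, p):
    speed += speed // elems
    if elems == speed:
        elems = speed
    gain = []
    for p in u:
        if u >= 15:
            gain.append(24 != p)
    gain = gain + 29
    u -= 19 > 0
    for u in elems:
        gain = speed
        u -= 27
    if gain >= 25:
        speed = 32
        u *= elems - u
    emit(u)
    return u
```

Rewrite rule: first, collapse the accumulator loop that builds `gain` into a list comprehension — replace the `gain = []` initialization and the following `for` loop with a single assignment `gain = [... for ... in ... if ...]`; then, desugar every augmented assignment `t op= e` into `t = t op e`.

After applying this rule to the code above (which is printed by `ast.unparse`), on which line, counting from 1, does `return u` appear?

Transformed code:
def apply(elems, p):
    speed = speed + speed // elems
    if elems == speed:
        elems = speed
    gain = [24 != p for p in u if u >= 15]
    gain = gain + 29
    u = u - (19 > 0)
    for u in elems:
        gain = speed
        u = u - 27
    if gain >= 25:
        speed = 32
        u = u * (elems - u)
    emit(u)
    return u

15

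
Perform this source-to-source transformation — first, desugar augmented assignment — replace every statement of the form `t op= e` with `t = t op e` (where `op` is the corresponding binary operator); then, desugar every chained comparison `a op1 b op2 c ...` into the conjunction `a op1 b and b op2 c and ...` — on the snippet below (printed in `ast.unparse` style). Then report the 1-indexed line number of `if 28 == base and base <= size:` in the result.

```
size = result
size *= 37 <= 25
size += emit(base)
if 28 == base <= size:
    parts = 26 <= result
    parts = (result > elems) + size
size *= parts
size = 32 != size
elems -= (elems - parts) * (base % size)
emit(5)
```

Transformed code:
size = result
size = size * (37 <= 25)
size = size + emit(base)
if 28 == base and base <= size:
    parts = 26 <= result
    parts = (result > elems) + size
size = size * parts
size = 32 != size
elems = elems - (elems - parts) * (base % size)
emit(5)

4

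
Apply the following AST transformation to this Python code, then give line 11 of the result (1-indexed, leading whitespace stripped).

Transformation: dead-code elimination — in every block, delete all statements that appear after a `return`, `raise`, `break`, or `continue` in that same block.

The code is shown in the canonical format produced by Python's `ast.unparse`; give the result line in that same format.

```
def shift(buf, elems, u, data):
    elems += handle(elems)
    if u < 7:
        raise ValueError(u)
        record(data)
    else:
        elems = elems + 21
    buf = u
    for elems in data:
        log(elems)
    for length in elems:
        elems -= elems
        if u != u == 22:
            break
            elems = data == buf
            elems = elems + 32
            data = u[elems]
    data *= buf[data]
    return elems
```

Transformed code:
def shift(buf, elems, u, data):
    elems += handle(elems)
    if u < 7:
        raise ValueError(u)
    else:
        elems = elems + 21
    buf = u
    for elems in data:
        log(elems)
    for length in elems:
        elems -= elems
        if u != u == 22:
            break
    data *= buf[data]
    return elems

elems -= elems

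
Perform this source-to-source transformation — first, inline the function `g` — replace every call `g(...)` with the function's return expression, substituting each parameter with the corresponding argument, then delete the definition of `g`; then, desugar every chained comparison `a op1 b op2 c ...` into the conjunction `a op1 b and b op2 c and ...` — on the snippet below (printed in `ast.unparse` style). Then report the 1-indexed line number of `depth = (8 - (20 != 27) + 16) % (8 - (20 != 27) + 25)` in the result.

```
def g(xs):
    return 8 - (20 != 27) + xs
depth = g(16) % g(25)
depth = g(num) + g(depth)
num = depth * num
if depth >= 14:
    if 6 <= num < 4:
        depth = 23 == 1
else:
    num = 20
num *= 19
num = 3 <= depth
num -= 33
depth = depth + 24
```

1

Transformed code:
depth = (8 - (20 != 27) + 16) % (8 - (20 != 27) + 25)
depth = 8 - (20 != 27) + num + (8 - (20 != 27) + depth)
num = depth * num
if depth >= 14:
    if 6 <= num and num < 4:
        depth = 23 == 1
else:
    num = 20
num *= 19
num = 3 <= depth
num -= 33
depth = depth + 24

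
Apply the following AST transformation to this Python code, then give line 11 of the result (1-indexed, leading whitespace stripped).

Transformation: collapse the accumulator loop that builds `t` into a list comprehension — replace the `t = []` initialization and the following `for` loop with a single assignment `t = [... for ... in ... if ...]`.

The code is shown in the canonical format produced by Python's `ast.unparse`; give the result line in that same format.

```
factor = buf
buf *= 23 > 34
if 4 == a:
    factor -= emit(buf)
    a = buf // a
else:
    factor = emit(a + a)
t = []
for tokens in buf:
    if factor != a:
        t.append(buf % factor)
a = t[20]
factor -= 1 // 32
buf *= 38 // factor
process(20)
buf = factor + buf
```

buf *= 38 // factor

Transformed code:
factor = buf
buf *= 23 > 34
if 4 == a:
    factor -= emit(buf)
    a = buf // a
else:
    factor = emit(a + a)
t = [buf % factor for tokens in buf if factor != a]
a = t[20]
factor -= 1 // 32
buf *= 38 // factor
process(20)
buf = factor + buf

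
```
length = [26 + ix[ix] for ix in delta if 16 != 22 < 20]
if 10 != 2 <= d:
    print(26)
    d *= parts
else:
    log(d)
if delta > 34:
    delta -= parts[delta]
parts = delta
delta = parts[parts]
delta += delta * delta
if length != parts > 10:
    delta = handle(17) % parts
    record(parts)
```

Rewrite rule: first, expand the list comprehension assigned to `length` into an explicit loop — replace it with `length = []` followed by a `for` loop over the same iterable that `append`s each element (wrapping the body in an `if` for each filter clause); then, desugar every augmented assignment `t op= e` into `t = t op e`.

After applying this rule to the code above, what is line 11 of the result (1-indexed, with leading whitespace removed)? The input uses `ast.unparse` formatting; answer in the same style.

delta = delta - parts[delta]

Transformed code:
length = []
for ix in delta:
    if 16 != 22 < 20:
        length.append(26 + ix[ix])
if 10 != 2 <= d:
    print(26)
    d = d * parts
else:
    log(d)
if delta > 34:
    delta = delta - parts[delta]
parts = delta
delta = parts[parts]
delta = delta + delta * delta
if length != parts > 10:
    delta = handle(17) % parts
    record(parts)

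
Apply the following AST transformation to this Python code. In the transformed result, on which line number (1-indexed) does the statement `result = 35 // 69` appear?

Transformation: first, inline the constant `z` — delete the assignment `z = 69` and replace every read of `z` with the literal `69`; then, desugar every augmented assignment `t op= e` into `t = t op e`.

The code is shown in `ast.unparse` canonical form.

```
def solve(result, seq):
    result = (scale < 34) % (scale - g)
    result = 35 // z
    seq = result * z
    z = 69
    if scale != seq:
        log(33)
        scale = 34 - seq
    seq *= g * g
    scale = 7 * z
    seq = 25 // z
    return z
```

3

Transformed code:
def solve(result, seq):
    result = (scale < 34) % (scale - g)
    result = 35 // 69
    seq = result * 69
    if scale != seq:
        log(33)
        scale = 34 - seq
    seq = seq * (g * g)
    scale = 7 * 69
    seq = 25 // 69
    return 69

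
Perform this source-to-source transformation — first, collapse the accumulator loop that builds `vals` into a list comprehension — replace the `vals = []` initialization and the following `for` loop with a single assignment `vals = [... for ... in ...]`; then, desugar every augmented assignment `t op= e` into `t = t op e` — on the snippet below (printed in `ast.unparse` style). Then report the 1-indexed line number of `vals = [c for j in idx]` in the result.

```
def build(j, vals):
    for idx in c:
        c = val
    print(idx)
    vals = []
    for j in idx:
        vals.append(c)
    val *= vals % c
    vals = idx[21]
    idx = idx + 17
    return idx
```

Transformed code:
def build(j, vals):
    for idx in c:
        c = val
    print(idx)
    vals = [c for j in idx]
    val = val * (vals % c)
    vals = idx[21]
    idx = idx + 17
    return idx

5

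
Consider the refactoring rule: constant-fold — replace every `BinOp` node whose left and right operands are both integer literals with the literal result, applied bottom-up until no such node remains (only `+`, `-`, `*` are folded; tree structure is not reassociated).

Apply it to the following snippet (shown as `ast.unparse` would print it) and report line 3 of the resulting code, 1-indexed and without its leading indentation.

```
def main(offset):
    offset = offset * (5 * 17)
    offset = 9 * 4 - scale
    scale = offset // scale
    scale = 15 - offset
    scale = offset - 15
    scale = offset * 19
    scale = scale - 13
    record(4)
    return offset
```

offset = 36 - scale

Transformed code:
def main(offset):
    offset = offset * 85
    offset = 36 - scale
    scale = offset // scale
    scale = 15 - offset
    scale = offset - 15
    scale = offset * 19
    scale = scale - 13
    record(4)
    return offset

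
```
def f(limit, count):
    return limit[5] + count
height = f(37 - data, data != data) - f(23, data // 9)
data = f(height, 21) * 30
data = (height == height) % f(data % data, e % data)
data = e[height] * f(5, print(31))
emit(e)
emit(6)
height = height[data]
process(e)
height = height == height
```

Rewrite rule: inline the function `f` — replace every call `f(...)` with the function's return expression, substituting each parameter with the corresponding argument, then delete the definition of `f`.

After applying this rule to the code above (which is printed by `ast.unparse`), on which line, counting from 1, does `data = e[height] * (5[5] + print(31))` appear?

4

Transformed code:
height = (37 - data)[5] + (data != data) - (23[5] + data // 9)
data = (height[5] + 21) * 30
data = (height == height) % ((data % data)[5] + e % data)
data = e[height] * (5[5] + print(31))
emit(e)
emit(6)
height = height[data]
process(e)
height = height == height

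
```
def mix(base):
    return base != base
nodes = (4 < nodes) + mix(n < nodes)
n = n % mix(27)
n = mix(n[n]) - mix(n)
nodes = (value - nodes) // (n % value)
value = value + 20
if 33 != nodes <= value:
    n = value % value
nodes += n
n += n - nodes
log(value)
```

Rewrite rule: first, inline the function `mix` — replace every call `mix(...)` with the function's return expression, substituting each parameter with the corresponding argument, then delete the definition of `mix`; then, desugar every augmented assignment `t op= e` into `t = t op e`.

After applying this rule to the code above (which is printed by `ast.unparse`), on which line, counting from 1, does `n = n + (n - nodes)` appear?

9

Transformed code:
nodes = (4 < nodes) + ((n < nodes) != (n < nodes))
n = n % (27 != 27)
n = (n[n] != n[n]) - (n != n)
nodes = (value - nodes) // (n % value)
value = value + 20
if 33 != nodes <= value:
    n = value % value
nodes = nodes + n
n = n + (n - nodes)
log(value)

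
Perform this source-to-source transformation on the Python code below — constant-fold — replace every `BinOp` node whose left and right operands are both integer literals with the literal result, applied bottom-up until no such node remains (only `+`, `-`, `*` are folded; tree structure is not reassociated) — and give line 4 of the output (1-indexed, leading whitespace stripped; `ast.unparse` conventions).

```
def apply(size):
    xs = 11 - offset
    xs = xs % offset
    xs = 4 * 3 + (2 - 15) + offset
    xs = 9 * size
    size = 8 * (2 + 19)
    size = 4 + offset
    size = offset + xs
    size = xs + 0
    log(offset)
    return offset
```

Transformed code:
def apply(size):
    xs = 11 - offset
    xs = xs % offset
    xs = -1 + offset
    xs = 9 * size
    size = 168
    size = 4 + offset
    size = offset + xs
    size = xs + 0
    log(offset)
    return offset

xs = -1 + offset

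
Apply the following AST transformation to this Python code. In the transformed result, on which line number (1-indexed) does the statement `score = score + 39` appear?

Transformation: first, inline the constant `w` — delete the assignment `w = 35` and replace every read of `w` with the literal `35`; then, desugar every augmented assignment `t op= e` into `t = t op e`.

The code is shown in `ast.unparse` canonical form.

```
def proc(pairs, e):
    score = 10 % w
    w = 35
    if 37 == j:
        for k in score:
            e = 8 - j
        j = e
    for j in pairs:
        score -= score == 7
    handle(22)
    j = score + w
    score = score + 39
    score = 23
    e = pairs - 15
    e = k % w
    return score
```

11

Transformed code:
def proc(pairs, e):
    score = 10 % 35
    if 37 == j:
        for k in score:
            e = 8 - j
        j = e
    for j in pairs:
        score = score - (score == 7)
    handle(22)
    j = score + 35
    score = score + 39
    score = 23
    e = pairs - 15
    e = k % 35
    return score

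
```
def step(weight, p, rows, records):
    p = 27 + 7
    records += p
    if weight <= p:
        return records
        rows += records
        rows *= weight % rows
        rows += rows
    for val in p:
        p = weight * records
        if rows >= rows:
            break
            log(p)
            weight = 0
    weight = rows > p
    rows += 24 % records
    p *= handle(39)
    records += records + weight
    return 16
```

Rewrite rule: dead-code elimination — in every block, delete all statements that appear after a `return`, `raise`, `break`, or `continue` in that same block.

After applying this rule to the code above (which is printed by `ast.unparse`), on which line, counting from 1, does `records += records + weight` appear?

13

Transformed code:
def step(weight, p, rows, records):
    p = 27 + 7
    records += p
    if weight <= p:
        return records
    for val in p:
        p = weight * records
        if rows >= rows:
            break
    weight = rows > p
    rows += 24 % records
    p *= handle(39)
    records += records + weight
    return 16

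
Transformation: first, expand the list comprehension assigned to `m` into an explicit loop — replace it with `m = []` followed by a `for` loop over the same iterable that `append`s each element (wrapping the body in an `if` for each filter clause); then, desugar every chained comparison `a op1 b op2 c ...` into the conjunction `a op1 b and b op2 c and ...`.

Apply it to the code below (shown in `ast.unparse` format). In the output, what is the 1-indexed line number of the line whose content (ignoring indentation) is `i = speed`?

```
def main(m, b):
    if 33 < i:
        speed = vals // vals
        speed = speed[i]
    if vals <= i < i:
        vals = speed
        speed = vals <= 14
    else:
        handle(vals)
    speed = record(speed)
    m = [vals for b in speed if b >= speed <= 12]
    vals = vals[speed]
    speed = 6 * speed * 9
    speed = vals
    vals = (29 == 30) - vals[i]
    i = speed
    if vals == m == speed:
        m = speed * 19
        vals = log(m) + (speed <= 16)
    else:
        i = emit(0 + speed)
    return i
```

19

Transformed code:
def main(m, b):
    if 33 < i:
        speed = vals // vals
        speed = speed[i]
    if vals <= i and i < i:
        vals = speed
        speed = vals <= 14
    else:
        handle(vals)
    speed = record(speed)
    m = []
    for b in speed:
        if b >= speed and speed <= 12:
            m.append(vals)
    vals = vals[speed]
    speed = 6 * speed * 9
    speed = vals
    vals = (29 == 30) - vals[i]
    i = speed
    if vals == m and m == speed:
        m = speed * 19
        vals = log(m) + (speed <= 16)
    else:
        i = emit(0 + speed)
    return i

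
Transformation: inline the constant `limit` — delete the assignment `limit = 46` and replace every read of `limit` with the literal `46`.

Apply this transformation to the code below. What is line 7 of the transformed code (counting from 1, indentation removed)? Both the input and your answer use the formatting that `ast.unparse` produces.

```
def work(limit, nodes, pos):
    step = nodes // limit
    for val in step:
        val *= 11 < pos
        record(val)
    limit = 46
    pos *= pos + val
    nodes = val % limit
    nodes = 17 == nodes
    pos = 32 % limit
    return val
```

Transformed code:
def work(limit, nodes, pos):
    step = nodes // 46
    for val in step:
        val *= 11 < pos
        record(val)
    pos *= pos + val
    nodes = val % 46
    nodes = 17 == nodes
    pos = 32 % 46
    return val

nodes = val % 46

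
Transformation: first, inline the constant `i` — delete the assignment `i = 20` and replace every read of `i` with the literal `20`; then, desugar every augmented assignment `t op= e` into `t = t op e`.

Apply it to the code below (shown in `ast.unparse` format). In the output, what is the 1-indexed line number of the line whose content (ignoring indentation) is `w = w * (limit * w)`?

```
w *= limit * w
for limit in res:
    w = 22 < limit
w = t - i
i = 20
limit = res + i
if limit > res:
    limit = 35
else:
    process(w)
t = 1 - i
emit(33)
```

1

Transformed code:
w = w * (limit * w)
for limit in res:
    w = 22 < limit
w = t - 20
limit = res + 20
if limit > res:
    limit = 35
else:
    process(w)
t = 1 - 20
emit(33)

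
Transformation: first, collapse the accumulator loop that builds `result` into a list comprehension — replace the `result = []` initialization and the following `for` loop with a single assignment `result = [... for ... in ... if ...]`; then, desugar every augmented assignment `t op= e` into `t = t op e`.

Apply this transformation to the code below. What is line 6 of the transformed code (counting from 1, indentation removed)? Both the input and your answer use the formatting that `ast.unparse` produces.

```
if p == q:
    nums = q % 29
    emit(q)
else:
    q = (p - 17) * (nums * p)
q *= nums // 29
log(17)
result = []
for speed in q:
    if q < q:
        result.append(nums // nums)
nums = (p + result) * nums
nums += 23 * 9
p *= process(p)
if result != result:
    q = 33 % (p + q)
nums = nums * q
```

Transformed code:
if p == q:
    nums = q % 29
    emit(q)
else:
    q = (p - 17) * (nums * p)
q = q * (nums // 29)
log(17)
result = [nums // nums for speed in q if q < q]
nums = (p + result) * nums
nums = nums + 23 * 9
p = p * process(p)
if result != result:
    q = 33 % (p + q)
nums = nums * q

q = q * (nums // 29)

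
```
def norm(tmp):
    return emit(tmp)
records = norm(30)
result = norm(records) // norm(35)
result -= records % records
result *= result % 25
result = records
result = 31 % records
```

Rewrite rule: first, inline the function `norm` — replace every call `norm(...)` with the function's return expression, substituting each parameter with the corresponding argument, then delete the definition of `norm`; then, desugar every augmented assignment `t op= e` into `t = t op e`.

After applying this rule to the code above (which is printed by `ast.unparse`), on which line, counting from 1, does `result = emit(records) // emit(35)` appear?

Transformed code:
records = emit(30)
result = emit(records) // emit(35)
result = result - records % records
result = result * (result % 25)
result = records
result = 31 % records

2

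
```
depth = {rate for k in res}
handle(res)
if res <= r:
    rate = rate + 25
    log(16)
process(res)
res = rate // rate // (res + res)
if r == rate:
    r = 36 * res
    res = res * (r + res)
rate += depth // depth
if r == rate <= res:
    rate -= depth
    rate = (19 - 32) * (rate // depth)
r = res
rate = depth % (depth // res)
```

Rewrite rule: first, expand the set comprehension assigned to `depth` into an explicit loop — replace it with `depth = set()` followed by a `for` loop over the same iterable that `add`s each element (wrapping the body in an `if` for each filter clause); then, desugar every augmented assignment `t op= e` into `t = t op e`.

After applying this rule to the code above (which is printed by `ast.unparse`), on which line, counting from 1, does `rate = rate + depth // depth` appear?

Transformed code:
depth = set()
for k in res:
    depth.add(rate)
handle(res)
if res <= r:
    rate = rate + 25
    log(16)
process(res)
res = rate // rate // (res + res)
if r == rate:
    r = 36 * res
    res = res * (r + res)
rate = rate + depth // depth
if r == rate <= res:
    rate = rate - depth
    rate = (19 - 32) * (rate // depth)
r = res
rate = depth % (depth // res)

13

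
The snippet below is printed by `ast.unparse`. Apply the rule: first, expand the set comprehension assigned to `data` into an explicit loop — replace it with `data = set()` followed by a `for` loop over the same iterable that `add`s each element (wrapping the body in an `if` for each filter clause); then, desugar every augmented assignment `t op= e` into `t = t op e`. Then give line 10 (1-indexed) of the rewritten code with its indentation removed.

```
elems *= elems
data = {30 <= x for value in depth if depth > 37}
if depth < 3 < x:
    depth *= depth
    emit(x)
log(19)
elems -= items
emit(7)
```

elems = elems - items

Transformed code:
elems = elems * elems
data = set()
for value in depth:
    if depth > 37:
        data.add(30 <= x)
if depth < 3 < x:
    depth = depth * depth
    emit(x)
log(19)
elems = elems - items
emit(7)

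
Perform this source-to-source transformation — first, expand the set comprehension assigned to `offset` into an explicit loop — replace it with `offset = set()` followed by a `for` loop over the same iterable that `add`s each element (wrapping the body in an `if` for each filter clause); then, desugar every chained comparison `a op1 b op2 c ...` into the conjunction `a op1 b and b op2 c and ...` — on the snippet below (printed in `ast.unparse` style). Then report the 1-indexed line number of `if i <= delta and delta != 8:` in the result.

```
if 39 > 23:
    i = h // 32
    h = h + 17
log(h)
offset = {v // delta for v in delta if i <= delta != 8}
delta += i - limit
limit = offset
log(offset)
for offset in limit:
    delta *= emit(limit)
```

7

Transformed code:
if 39 > 23:
    i = h // 32
    h = h + 17
log(h)
offset = set()
for v in delta:
    if i <= delta and delta != 8:
        offset.add(v // delta)
delta += i - limit
limit = offset
log(offset)
for offset in limit:
    delta *= emit(limit)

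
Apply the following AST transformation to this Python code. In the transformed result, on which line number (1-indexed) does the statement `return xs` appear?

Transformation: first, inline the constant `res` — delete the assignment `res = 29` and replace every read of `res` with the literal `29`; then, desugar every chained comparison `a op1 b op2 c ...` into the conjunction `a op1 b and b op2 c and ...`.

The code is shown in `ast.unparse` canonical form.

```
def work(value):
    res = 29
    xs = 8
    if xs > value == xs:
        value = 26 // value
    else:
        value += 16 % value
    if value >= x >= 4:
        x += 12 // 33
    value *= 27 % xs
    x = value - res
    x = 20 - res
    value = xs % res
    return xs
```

Transformed code:
def work(value):
    xs = 8
    if xs > value and value == xs:
        value = 26 // value
    else:
        value += 16 % value
    if value >= x and x >= 4:
        x += 12 // 33
    value *= 27 % xs
    x = value - 29
    x = 20 - 29
    value = xs % 29
    return xs

13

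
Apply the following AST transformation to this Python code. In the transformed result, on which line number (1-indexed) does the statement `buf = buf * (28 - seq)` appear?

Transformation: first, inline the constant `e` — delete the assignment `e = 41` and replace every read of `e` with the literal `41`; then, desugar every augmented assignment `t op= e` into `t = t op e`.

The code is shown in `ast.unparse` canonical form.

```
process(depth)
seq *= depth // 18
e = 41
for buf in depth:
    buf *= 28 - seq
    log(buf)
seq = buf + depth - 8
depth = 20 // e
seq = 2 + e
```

Transformed code:
process(depth)
seq = seq * (depth // 18)
for buf in depth:
    buf = buf * (28 - seq)
    log(buf)
seq = buf + depth - 8
depth = 20 // 41
seq = 2 + 41

4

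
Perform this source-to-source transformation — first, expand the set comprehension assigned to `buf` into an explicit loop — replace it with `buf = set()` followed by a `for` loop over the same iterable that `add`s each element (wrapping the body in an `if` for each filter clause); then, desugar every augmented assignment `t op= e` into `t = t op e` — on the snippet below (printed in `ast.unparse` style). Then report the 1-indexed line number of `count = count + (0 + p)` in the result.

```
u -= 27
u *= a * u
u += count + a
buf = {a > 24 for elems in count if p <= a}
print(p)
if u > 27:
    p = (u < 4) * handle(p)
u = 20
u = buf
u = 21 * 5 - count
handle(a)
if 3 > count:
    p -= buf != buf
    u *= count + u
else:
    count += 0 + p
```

Transformed code:
u = u - 27
u = u * (a * u)
u = u + (count + a)
buf = set()
for elems in count:
    if p <= a:
        buf.add(a > 24)
print(p)
if u > 27:
    p = (u < 4) * handle(p)
u = 20
u = buf
u = 21 * 5 - count
handle(a)
if 3 > count:
    p = p - (buf != buf)
    u = u * (count + u)
else:
    count = count + (0 + p)

19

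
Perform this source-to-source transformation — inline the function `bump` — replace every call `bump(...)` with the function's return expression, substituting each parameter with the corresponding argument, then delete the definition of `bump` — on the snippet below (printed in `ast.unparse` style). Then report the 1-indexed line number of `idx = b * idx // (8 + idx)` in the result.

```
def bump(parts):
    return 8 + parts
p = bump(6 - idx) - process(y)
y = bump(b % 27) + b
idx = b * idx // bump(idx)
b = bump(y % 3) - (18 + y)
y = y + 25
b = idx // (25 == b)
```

3

Transformed code:
p = 8 + (6 - idx) - process(y)
y = 8 + b % 27 + b
idx = b * idx // (8 + idx)
b = 8 + y % 3 - (18 + y)
y = y + 25
b = idx // (25 == b)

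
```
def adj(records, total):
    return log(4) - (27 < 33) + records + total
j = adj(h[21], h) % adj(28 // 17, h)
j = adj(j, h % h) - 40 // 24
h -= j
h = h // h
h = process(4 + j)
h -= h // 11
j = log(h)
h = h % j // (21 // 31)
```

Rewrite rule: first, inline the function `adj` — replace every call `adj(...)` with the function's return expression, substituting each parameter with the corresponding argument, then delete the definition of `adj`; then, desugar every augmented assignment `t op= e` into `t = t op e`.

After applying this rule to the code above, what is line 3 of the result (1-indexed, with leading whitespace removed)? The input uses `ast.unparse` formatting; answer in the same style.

h = h - j

Transformed code:
j = (log(4) - (27 < 33) + h[21] + h) % (log(4) - (27 < 33) + 28 // 17 + h)
j = log(4) - (27 < 33) + j + h % h - 40 // 24
h = h - j
h = h // h
h = process(4 + j)
h = h - h // 11
j = log(h)
h = h % j // (21 // 31)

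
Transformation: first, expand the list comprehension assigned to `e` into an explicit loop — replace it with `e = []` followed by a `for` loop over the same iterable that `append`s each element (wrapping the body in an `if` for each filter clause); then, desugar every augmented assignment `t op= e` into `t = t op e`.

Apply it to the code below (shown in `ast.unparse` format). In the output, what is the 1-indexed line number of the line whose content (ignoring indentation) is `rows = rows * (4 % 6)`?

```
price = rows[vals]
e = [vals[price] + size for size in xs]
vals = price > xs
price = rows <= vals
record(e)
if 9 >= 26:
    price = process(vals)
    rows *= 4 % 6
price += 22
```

10

Transformed code:
price = rows[vals]
e = []
for size in xs:
    e.append(vals[price] + size)
vals = price > xs
price = rows <= vals
record(e)
if 9 >= 26:
    price = process(vals)
    rows = rows * (4 % 6)
price = price + 22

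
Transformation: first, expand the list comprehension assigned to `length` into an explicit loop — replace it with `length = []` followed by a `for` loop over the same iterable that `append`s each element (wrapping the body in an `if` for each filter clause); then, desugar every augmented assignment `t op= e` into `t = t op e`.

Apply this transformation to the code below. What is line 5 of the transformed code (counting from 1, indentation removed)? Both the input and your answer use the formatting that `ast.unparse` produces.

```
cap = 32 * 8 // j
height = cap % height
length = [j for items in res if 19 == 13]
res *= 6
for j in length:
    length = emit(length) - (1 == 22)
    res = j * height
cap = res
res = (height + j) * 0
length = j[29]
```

Transformed code:
cap = 32 * 8 // j
height = cap % height
length = []
for items in res:
    if 19 == 13:
        length.append(j)
res = res * 6
for j in length:
    length = emit(length) - (1 == 22)
    res = j * height
cap = res
res = (height + j) * 0
length = j[29]

if 19 == 13:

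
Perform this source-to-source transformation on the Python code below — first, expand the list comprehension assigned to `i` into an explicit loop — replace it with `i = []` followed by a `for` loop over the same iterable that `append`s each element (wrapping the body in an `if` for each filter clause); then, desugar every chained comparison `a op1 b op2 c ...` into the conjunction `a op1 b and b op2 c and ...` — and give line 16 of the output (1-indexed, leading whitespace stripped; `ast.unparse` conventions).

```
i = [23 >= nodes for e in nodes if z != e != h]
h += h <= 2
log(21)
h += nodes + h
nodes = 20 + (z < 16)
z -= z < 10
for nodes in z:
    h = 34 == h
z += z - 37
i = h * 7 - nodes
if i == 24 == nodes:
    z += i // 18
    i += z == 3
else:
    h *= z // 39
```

i += z == 3

Transformed code:
i = []
for e in nodes:
    if z != e and e != h:
        i.append(23 >= nodes)
h += h <= 2
log(21)
h += nodes + h
nodes = 20 + (z < 16)
z -= z < 10
for nodes in z:
    h = 34 == h
z += z - 37
i = h * 7 - nodes
if i == 24 and 24 == nodes:
    z += i // 18
    i += z == 3
else:
    h *= z // 39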